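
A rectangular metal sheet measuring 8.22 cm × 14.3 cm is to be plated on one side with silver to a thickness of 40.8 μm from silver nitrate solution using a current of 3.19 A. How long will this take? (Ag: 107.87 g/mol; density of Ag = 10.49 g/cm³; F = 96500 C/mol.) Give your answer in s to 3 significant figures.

1410 s

Plated area = 8.22 × 14.3 = 117.5 cm²
Volume = 117.5 × 40.8×10⁻⁴ cm = 0.4794 cm³
m(Ag) = 0.4794 × 10.49 = 5.029 g
n(Ag) = 5.029 / 107.87 = 0.04662 mol; n(e⁻) = 0.04662 mol
Q = 0.04662 × 96500 = 4499 C
t = 4499 / 3.19 = 1410 s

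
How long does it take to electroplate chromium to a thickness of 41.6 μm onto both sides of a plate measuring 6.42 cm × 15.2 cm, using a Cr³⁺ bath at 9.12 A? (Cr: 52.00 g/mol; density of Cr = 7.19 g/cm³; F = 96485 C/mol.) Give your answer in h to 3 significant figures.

Plated area = 2 × 6.42 × 15.2 = 195.2 cm²
Volume = 195.2 × 41.6×10⁻⁴ cm = 0.8120 cm³
m(Cr) = 0.8120 × 7.19 = 5.838 g
n(Cr) = 5.838 / 52.00 = 0.1123 mol; n(e⁻) = 3 × 0.1123 = 0.3369 mol
Q = 0.3369 × 96485 = 32510 C
t = 32510 / 9.12 = 3565 s = 0.990 h

0.990 h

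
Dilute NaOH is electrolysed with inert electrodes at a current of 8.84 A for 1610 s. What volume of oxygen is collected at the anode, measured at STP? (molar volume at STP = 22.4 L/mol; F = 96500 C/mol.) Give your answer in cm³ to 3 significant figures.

826 cm³

Q = It = 8.84 × 1610 = 14230 C
n(e⁻) = Q/F = 14230/96500 = 0.1475 mol
2H₂O → O₂ + 4H⁺ + 4e⁻, so n(O₂) = 0.1475 / 4 = 0.03688 mol
V = 0.03688 × 22.4 = 0.8261 L
= 826 cm³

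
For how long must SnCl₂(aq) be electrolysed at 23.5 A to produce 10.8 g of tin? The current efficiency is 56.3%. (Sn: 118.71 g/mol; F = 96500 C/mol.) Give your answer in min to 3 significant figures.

n(Sn) = 10.8 / 118.71 = 0.09098 mol
Sn²⁺ + 2e⁻ → Sn, so n(e⁻) = 2 × 0.09098 = 0.1820 mol
Q = 0.1820 × 96500 / 0.563 = 31200 C
t = Q / I = 31200 / 23.5 = 1328 s = 22.1 min

22.1 min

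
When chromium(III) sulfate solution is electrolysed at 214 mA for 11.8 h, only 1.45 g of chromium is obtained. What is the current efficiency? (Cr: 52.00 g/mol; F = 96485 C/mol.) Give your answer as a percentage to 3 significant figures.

88.8%

Q = 0.214 × 42480 = 9091 C
n(e⁻) = 9091 / 96485 = 0.09422 mol
Cr³⁺ + 3e⁻ → Cr, so theoretical n(Cr) = 0.03141 mol → 1.633 g
Efficiency = 1.45 / 1.633 = 0.8879 = 88.8%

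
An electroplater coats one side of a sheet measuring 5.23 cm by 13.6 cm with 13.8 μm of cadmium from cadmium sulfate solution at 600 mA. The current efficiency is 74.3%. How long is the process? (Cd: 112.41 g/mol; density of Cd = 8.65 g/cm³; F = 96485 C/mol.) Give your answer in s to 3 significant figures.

Plated area = 5.23 × 13.6 = 71.13 cm²
Volume = 71.13 × 13.8×10⁻⁴ cm = 0.09816 cm³
m(Cd) = 0.09816 × 8.65 = 0.8491 g
n(Cd) = 0.8491 / 112.41 = 0.007554 mol; n(e⁻) = 2 × 0.007554 = 0.01511 mol
Q = 0.01511 × 96485 / 0.743 = 1962 C
t = 1962 / 0.600 = 3270 s

3270 s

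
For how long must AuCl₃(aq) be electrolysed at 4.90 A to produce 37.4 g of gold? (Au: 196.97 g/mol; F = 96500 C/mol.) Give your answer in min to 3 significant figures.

187 min

n(Au) = 37.4 / 196.97 = 0.1899 mol
Au³⁺ + 3e⁻ → Au, so n(e⁻) = 3 × 0.1899 = 0.5697 mol
Q = 0.5697 × 96500 = 54980 C
t = Q / I = 54980 / 4.90 = 11220 s = 187 min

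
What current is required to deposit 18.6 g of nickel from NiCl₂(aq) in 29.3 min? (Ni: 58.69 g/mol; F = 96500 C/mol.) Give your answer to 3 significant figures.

34.8 A

n(Ni) = 18.6 / 58.69 = 0.3169 mol
Ni²⁺ + 2e⁻ → Ni, so n(e⁻) = 2 × 0.3169 = 0.6338 mol
Q = 0.6338 × 96500 = 61160 C
I = Q / t = 61160 / 1758 s = 34.8 A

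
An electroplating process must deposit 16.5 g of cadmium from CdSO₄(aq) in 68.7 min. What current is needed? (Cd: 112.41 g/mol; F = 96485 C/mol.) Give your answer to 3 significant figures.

n(Cd) = 16.5 / 112.41 = 0.1468 mol
Cd²⁺ + 2e⁻ → Cd, so n(e⁻) = 2 × 0.1468 = 0.2936 mol
Q = 0.2936 × 96485 = 28330 C
I = Q / t = 28330 / 4122 s = 6.87 A

6.87 A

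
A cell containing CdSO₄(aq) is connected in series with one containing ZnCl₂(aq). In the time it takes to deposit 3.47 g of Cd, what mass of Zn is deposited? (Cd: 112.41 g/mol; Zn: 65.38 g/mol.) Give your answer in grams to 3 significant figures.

2.02 g

n(Cd) = 3.47 / 112.41 = 0.03087 mol
Cd²⁺ + 2e⁻ → Cd, so n(e⁻) = 2 × 0.03087 = 0.06174 mol
Same current for the same time ⇒ same n(e⁻) = 0.06174 mol in both cells.
Zn²⁺ + 2e⁻ → Zn, so n(Zn) = 0.06174 / 2 = 0.03087 mol
m(Zn) = 0.03087 × 65.38 = 2.02 g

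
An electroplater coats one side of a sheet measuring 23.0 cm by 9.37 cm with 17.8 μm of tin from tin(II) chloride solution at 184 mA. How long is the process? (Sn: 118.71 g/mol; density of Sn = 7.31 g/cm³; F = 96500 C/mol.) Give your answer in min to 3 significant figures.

Plated area = 23.0 × 9.37 = 215.5 cm²
Volume = 215.5 × 17.8×10⁻⁴ cm = 0.3836 cm³
m(Sn) = 0.3836 × 7.31 = 2.804 g
n(Sn) = 2.804 / 118.71 = 0.02362 mol; n(e⁻) = 2 × 0.02362 = 0.04724 mol
Q = 0.04724 × 96500 = 4559 C
t = 4559 / 0.184 = 24780 s = 413 min

413 min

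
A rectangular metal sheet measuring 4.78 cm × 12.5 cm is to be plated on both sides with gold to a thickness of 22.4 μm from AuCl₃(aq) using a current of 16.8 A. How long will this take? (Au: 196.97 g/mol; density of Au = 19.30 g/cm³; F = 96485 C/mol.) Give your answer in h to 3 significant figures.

Plated area = 2 × 4.78 × 12.5 = 119.5 cm²
Volume = 119.5 × 22.4×10⁻⁴ cm = 0.2677 cm³
m(Au) = 0.2677 × 19.30 = 5.167 g
n(Au) = 5.167 / 196.97 = 0.02623 mol; n(e⁻) = 3 × 0.02623 = 0.07869 mol
Q = 0.07869 × 96485 = 7592 C
t = 7592 / 16.8 = 451.9 s = 0.126 h

0.126 h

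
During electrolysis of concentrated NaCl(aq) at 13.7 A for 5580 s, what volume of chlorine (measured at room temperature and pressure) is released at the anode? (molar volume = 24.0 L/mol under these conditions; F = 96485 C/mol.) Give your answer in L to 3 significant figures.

Q = It = 13.7 × 5580 = 76450 C
n(e⁻) = 76450 / 96485 = 0.7924 mol
2Cl⁻ → Cl₂ + 2e⁻, so n(Cl₂) = 0.7924 / 2 = 0.3962 mol
V = 0.3962 × 24.0 = 9.509 L

9.51 L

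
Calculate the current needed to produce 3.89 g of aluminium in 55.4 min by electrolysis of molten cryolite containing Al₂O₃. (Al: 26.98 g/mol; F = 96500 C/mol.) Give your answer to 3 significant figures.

12.6 A

n(Al) = 3.89 / 26.98 = 0.1442 mol
Al³⁺ + 3e⁻ → Al, so n(e⁻) = 3 × 0.1442 = 0.4326 mol
Q = 0.4326 × 96500 = 41750 C
I = Q / t = 41750 / 3324 s = 12.6 A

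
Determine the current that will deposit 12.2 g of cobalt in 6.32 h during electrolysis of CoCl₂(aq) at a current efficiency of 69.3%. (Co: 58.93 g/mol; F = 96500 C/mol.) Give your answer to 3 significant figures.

n(Co) = 12.2 / 58.93 = 0.2070 mol
Co²⁺ + 2e⁻ → Co, so n(e⁻) = 2 × 0.2070 = 0.4140 mol
Q = 0.4140 × 96500 / 0.693 = 57650 C
I = Q / t = 57650 / 22752 s = 2.53 A

2.53 A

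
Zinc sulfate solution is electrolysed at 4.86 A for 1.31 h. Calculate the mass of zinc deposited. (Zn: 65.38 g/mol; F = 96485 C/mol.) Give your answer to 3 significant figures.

7.77 g

Charge passed = 4.86 × 4716 = 22920 C
n(e⁻) = Q/F = 22920/96485 = 0.2375 mol
Zn²⁺ + 2e⁻ → Zn, so n(Zn) = 0.2375 / 2 = 0.1188 mol
m = 0.1188 × 65.38 = 7.77 g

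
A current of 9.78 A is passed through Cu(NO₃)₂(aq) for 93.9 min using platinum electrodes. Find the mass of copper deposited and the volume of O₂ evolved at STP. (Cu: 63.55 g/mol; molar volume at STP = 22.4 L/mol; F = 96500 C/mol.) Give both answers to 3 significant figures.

18.1 g Cu; 3.20 L O₂

Q = 9.78 × 5634 = 55100 C; n(e⁻) = 55100 / 96500 = 0.5710 mol
Cathode: Cu²⁺ + 2e⁻ → Cu → n(Cu) = 0.5710/2 = 0.2855 mol → 18.1 g
Anode: 2H₂O → O₂ + 4H⁺ + 4e⁻ → n(O₂) = 0.5710/4 = 0.1428 mol → 3.20 L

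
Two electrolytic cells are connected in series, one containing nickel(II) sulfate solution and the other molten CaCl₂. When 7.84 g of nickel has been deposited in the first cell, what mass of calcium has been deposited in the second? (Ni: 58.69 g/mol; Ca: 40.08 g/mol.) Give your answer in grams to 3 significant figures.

5.35 g

n(Ni) = 7.84 / 58.69 = 0.1336 mol
Ni²⁺ + 2e⁻ → Ni, so n(e⁻) = 2 × 0.1336 = 0.2672 mol
The cells are in series, so the same charge (and hence the same n(e⁻) = 0.2672 mol) passes through both.
Ca²⁺ + 2e⁻ → Ca, so n(Ca) = 0.2672 / 2 = 0.1336 mol
m(Ca) = 0.1336 × 40.08 = 5.35 g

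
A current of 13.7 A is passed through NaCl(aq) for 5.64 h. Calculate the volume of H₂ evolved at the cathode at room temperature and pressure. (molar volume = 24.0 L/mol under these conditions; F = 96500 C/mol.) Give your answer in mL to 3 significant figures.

34600 mL

Charge passed = 13.7 × 20304 = 2.782×10^5 C
n(e⁻) = Q/F = 2.782×10^5/96500 = 2.883 mol
2H⁺ + 2e⁻ → H₂, so n(H₂) = 2.883 / 2 = 1.442 mol
V = 1.442 × 24.0 = 34.61 L
= 34600 mL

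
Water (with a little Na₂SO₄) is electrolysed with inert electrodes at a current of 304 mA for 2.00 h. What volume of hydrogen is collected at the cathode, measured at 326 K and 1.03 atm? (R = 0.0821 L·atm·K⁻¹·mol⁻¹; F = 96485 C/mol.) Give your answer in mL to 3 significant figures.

Q = It = 0.304 × 7200 = 2189 C
n(e⁻) = Q/F = 2189/96485 = 0.02269 mol
2H⁺ + 2e⁻ → H₂, so n(H₂) = 0.02269 / 2 = 0.01135 mol
V = nRT/P = 0.01135 × 0.0821 × 326 / 1.03 = 0.2949 L
= 295 mL

295 mL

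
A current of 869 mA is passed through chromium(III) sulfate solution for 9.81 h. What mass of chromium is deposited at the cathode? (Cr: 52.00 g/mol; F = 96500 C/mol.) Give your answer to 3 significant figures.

5.51 g

Q = 0.869 A × 35316 s = 30690 C
n(e⁻) = 30690 / 96500 = 0.3180 mol
Cr³⁺ + 3e⁻ → Cr, so n(Cr) = 0.3180 / 3 = 0.1060 mol
m = 0.1060 × 52.00 = 5.51 g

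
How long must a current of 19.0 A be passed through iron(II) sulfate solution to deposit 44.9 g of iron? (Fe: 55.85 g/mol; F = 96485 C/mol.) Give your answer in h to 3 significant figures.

2.27 h

n(Fe) = 44.9 / 55.85 = 0.8039 mol
Fe²⁺ + 2e⁻ → Fe, so n(e⁻) = 2 × 0.8039 = 1.608 mol
Q = 1.608 × 96485 = 1.551×10^5 C
t = Q / I = 1.551×10^5 / 19.0 = 8163 s = 2.27 h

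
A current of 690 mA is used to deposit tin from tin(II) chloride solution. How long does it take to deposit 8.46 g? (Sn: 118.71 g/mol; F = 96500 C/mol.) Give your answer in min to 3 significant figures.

332 min

n(Sn) = 8.46 / 118.71 = 0.07127 mol
Sn²⁺ + 2e⁻ → Sn, so n(e⁻) = 2 × 0.07127 = 0.1425 mol
Q = 0.1425 × 96500 = 13750 C
t = Q / I = 13750 / 0.690 = 19930 s = 332 min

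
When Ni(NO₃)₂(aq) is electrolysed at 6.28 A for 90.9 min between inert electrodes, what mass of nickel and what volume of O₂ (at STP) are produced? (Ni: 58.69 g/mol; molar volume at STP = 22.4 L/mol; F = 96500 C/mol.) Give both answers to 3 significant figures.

Q = 6.28 × 5454 = 34250 C; n(e⁻) = 34250 / 96500 = 0.3549 mol
Cathode: Ni²⁺ + 2e⁻ → Ni → n(Ni) = 0.3549/2 = 0.1775 mol → 10.4 g
Anode: 2H₂O → O₂ + 4H⁺ + 4e⁻ → n(O₂) = 0.3549/4 = 0.08873 mol → 1.99 L

10.4 g Ni; 1.99 L O₂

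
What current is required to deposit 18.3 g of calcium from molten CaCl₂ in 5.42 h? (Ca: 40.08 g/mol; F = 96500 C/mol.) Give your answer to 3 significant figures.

n(Ca) = 18.3 / 40.08 = 0.4566 mol
Ca²⁺ + 2e⁻ → Ca, so n(e⁻) = 2 × 0.4566 = 0.9132 mol
Q = 0.9132 × 96500 = 88120 C
I = Q / t = 88120 / 19512 s = 4.52 A

4.52 A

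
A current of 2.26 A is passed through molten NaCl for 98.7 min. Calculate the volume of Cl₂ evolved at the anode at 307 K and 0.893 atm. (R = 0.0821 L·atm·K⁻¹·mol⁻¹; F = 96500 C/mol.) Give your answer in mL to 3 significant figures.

Charge passed = 2.26 × 5922 = 13380 C
n(e⁻) = 13380 / 96500 = 0.1387 mol
2Cl⁻ → Cl₂ + 2e⁻, so n(Cl₂) = 0.1387 / 2 = 0.06935 mol
V = nRT/P = 0.06935 × 0.0821 × 307 / 0.893 = 1.957 L
= 1960 mL

1960 mL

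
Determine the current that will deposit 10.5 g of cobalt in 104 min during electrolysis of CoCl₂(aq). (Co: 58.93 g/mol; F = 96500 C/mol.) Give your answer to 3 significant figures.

5.51 A

n(Co) = 10.5 / 58.93 = 0.1782 mol
Co²⁺ + 2e⁻ → Co, so n(e⁻) = 2 × 0.1782 = 0.3564 mol
Q = 0.3564 × 96500 = 34390 C
I = Q / t = 34390 / 6240 s = 5.51 A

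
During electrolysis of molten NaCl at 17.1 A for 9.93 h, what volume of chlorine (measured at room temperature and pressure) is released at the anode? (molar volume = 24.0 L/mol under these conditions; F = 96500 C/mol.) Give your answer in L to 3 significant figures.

Charge passed = 17.1 × 35748 = 6.113×10^5 C
n(e⁻) = Q/F = 6.113×10^5/96500 = 6.335 mol
2Cl⁻ → Cl₂ + 2e⁻, so n(Cl₂) = 6.335 / 2 = 3.168 mol
V = 3.168 × 24.0 = 76.03 L

76.0 L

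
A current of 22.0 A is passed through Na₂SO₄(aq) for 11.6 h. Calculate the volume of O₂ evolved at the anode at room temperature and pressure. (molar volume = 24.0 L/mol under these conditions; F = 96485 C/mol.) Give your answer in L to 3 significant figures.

57.1 L

Q = It = 22.0 × 41760 = 9.187×10^5 C
n(e⁻) = 9.187×10^5 / 96485 = 9.522 mol
2H₂O → O₂ + 4H⁺ + 4e⁻, so n(O₂) = 9.522 / 4 = 2.381 mol
V = 2.381 × 24.0 = 57.14 L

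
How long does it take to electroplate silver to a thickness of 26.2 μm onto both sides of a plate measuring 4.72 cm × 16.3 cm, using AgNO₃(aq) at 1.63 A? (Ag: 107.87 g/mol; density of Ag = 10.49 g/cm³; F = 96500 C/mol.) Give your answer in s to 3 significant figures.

2320 s

Plated area = 2 × 4.72 × 16.3 = 153.9 cm²
Volume = 153.9 × 26.2×10⁻⁴ cm = 0.4032 cm³
m(Ag) = 0.4032 × 10.49 = 4.230 g
n(Ag) = 4.230 / 107.87 = 0.03921 mol; n(e⁻) = 0.03921 mol
Q = 0.03921 × 96500 = 3784 C
t = 3784 / 1.63 = 2321 s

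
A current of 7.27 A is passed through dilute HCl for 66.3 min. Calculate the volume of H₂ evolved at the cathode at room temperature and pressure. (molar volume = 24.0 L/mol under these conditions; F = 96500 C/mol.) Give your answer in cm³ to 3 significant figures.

Charge passed = 7.27 × 3978 = 28920 C
Moles of electrons = 28920 / 96500 = 0.2997 mol
2H⁺ + 2e⁻ → H₂, so n(H₂) = 0.2997 / 2 = 0.1499 mol
V = 0.1499 × 24.0 = 3.598 L
= 3600 cm³

3600 cm³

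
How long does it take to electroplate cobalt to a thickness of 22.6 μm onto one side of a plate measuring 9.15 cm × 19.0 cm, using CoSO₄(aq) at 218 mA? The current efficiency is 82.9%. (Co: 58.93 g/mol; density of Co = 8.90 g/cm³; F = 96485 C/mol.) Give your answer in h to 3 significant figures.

17.6 h

Plated area = 9.15 × 19.0 = 173.9 cm²
Volume = 173.9 × 22.6×10⁻⁴ cm = 0.3930 cm³
m(Co) = 0.3930 × 8.90 = 3.498 g
n(Co) = 3.498 / 58.93 = 0.05936 mol; n(e⁻) = 2 × 0.05936 = 0.1187 mol
Q = 0.1187 × 96485 / 0.829 = 13820 C
t = 13820 / 0.218 = 63390 s = 17.6 h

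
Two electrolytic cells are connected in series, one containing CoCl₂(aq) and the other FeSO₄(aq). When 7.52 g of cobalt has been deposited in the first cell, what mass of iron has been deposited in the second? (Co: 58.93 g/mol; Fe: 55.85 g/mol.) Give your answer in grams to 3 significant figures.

7.13 g

n(Co) = 7.52 / 58.93 = 0.1276 mol
Co²⁺ + 2e⁻ → Co, so n(e⁻) = 2 × 0.1276 = 0.2552 mol
In series, the same 0.2552 mol of electrons flows through the second cell.
Fe²⁺ + 2e⁻ → Fe, so n(Fe) = 0.2552 / 2 = 0.1276 mol
m(Fe) = 0.1276 × 55.85 = 7.13 g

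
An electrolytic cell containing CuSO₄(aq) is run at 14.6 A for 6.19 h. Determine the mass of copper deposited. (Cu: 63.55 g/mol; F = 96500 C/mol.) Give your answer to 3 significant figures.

Q = It = 14.6 × 22284 = 3.253×10^5 C
Moles of electrons = 3.253×10^5 / 96500 = 3.371 mol
Cu²⁺ + 2e⁻ → Cu, so n(Cu) = 3.371 / 2 = 1.686 mol
m = 1.686 × 63.55 = 107 g

107 g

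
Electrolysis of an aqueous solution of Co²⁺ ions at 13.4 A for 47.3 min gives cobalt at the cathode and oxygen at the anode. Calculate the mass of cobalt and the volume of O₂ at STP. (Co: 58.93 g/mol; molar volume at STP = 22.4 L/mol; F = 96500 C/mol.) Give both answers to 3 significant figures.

11.6 g Co; 2.21 L O₂

Q = 13.4 × 2838 = 38030 C; n(e⁻) = 38030 / 96500 = 0.3941 mol
Cathode: Co²⁺ + 2e⁻ → Co → n(Co) = 0.3941/2 = 0.1971 mol → 11.6 g
Anode: 2H₂O → O₂ + 4H⁺ + 4e⁻ → n(O₂) = 0.3941/4 = 0.09853 mol → 2.21 L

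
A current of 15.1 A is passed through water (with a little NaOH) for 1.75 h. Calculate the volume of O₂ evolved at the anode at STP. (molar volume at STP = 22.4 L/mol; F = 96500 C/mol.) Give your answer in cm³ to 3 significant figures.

5520 cm³

Q = 15.1 A × 6300 s = 95130 C
n(e⁻) = Q/F = 95130/96500 = 0.9858 mol
2H₂O → O₂ + 4H⁺ + 4e⁻, so n(O₂) = 0.9858 / 4 = 0.2465 mol
V = 0.2465 × 22.4 = 5.522 L
= 5520 cm³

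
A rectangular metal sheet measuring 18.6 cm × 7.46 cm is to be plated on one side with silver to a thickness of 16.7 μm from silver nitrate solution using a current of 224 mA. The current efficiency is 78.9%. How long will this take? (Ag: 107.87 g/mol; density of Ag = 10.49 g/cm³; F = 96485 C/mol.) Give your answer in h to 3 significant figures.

3.42 h

Plated area = 18.6 × 7.46 = 138.8 cm²
Volume = 138.8 × 16.7×10⁻⁴ cm = 0.2318 cm³
m(Ag) = 0.2318 × 10.49 = 2.432 g
n(Ag) = 2.432 / 107.87 = 0.02255 mol; n(e⁻) = 0.02255 mol
Q = 0.02255 × 96485 / 0.789 = 2758 C
t = 2758 / 0.224 = 12310 s = 3.42 h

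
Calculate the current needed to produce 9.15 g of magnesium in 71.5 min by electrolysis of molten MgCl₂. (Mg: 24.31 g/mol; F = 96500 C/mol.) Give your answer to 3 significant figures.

16.9 A

n(Mg) = 9.15 / 24.31 = 0.3764 mol
Mg²⁺ + 2e⁻ → Mg, so n(e⁻) = 2 × 0.3764 = 0.7528 mol
Q = 0.7528 × 96500 = 72650 C
I = Q / t = 72650 / 4290 s = 16.9 A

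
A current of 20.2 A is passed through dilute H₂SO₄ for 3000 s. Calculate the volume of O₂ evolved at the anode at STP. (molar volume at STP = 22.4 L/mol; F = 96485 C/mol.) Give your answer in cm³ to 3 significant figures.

3520 cm³

Charge passed = 20.2 × 3000 = 60600 C
n(e⁻) = 60600 / 96485 = 0.6281 mol
2H₂O → O₂ + 4H⁺ + 4e⁻, so n(O₂) = 0.6281 / 4 = 0.1570 mol
V = 0.1570 × 22.4 = 3.517 L
= 3520 cm³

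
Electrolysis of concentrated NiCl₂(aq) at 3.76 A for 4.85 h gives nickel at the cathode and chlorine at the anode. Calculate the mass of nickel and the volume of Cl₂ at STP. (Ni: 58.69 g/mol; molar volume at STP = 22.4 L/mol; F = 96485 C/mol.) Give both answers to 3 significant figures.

Q = 3.76 × 17460 = 65650 C; n(e⁻) = 65650 / 96485 = 0.6804 mol
Cathode: Ni²⁺ + 2e⁻ → Ni → n(Ni) = 0.6804/2 = 0.3402 mol → 20.0 g
Anode: 2Cl⁻ → Cl₂ + 2e⁻ → n(Cl₂) = 0.6804/2 = 0.3402 mol → 7.62 L

20.0 g Ni; 7.62 L Cl₂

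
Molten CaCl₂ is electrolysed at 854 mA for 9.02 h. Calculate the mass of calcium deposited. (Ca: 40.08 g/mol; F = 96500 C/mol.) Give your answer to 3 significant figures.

5.76 g

Q = 0.854 A × 32472 s = 27730 C
n(e⁻) = 27730 / 96500 = 0.2874 mol
Ca²⁺ + 2e⁻ → Ca, so n(Ca) = 0.2874 / 2 = 0.1437 mol
m = 0.1437 × 40.08 = 5.76 g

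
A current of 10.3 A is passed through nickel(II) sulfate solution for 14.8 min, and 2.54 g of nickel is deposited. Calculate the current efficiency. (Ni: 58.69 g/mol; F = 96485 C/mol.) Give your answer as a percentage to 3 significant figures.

91.3%

Q = 10.3 × 888 = 9146 C
n(e⁻) = 9146 / 96485 = 0.09479 mol
Ni²⁺ + 2e⁻ → Ni, so theoretical n(Ni) = 0.04740 mol → 2.782 g
Efficiency = 2.54 / 2.782 = 0.9130 = 91.3%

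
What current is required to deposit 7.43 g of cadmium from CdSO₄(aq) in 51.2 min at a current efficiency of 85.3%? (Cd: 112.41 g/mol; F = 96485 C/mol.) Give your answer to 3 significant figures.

n(Cd) = 7.43 / 112.41 = 0.06610 mol
Cd²⁺ + 2e⁻ → Cd, so n(e⁻) = 2 × 0.06610 = 0.1322 mol
Q = 0.1322 × 96485 / 0.853 = 14950 C
I = Q / t = 14950 / 3072 s = 4.87 A

4.87 A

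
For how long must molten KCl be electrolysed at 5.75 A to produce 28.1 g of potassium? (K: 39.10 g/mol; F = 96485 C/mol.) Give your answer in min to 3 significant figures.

n(K) = 28.1 / 39.10 = 0.7187 mol
K⁺ + e⁻ → K, so n(e⁻) = 0.7187 mol
Q = 0.7187 × 96485 = 69340 C
t = Q / I = 69340 / 5.75 = 12060 s = 201 min

201 min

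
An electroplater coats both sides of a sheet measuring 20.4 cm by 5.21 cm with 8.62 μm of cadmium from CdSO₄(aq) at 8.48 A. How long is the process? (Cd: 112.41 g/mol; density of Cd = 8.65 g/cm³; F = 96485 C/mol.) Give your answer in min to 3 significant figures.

5.35 min

Plated area = 2 × 20.4 × 5.21 = 212.6 cm²
Volume = 212.6 × 8.62×10⁻⁴ cm = 0.1833 cm³
m(Cd) = 0.1833 × 8.65 = 1.586 g
n(Cd) = 1.586 / 112.41 = 0.01411 mol; n(e⁻) = 2 × 0.01411 = 0.02822 mol
Q = 0.02822 × 96485 = 2723 C
t = 2723 / 8.48 = 321.1 s = 5.35 min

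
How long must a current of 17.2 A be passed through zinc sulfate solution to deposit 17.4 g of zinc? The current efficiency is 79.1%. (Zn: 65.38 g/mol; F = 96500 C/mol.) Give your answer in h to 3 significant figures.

1.05 h

n(Zn) = 17.4 / 65.38 = 0.2661 mol
Zn²⁺ + 2e⁻ → Zn, so n(e⁻) = 2 × 0.2661 = 0.5322 mol
Q = 0.5322 × 96500 / 0.791 = 64930 C
t = Q / I = 64930 / 17.2 = 3775 s = 1.05 h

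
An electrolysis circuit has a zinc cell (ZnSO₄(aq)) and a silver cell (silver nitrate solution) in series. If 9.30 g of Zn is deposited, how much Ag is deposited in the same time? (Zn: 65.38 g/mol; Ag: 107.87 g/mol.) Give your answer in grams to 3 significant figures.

30.7 g

n(Zn) = 9.30 / 65.38 = 0.1422 mol
Zn²⁺ + 2e⁻ → Zn, so n(e⁻) = 2 × 0.1422 = 0.2844 mol
The cells are in series, so the same charge (and hence the same n(e⁻) = 0.2844 mol) passes through both.
Ag⁺ + e⁻ → Ag, so n(Ag) = 0.2844 mol
m(Ag) = 0.2844 × 107.87 = 30.7 g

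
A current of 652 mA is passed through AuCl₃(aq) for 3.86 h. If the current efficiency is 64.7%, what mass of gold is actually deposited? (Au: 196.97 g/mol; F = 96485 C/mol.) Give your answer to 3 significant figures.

Q = 0.652 × 13896 = 9060 C
n(e⁻) = 9060 / 96485 = 0.09390 mol
Au³⁺ + 3e⁻ → Au, so theoretical m(Au) = 0.03130 × 196.97 = 6.165 g
Actual mass = 64.7% × 6.165 = 3.99 g

3.99 g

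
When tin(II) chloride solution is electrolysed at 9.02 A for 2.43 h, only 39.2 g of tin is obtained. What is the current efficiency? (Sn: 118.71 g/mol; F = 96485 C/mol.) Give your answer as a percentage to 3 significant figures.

80.8%

Q = 9.02 × 8748 = 78910 C
n(e⁻) = 78910 / 96485 = 0.8178 mol
Sn²⁺ + 2e⁻ → Sn, so theoretical n(Sn) = 0.4089 mol → 48.54 g
Efficiency = 39.2 / 48.54 = 0.8076 = 80.8%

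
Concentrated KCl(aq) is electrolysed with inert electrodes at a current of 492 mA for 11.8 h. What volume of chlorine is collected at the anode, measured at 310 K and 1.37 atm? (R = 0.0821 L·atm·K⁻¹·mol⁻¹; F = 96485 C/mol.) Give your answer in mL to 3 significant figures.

2010 mL

Q = 0.492 A × 42480 s = 20900 C
Moles of electrons = 20900 / 96485 = 0.2166 mol
2Cl⁻ → Cl₂ + 2e⁻, so n(Cl₂) = 0.2166 / 2 = 0.1083 mol
V = nRT/P = 0.1083 × 0.0821 × 310 / 1.37 = 2.012 L
= 2010 mL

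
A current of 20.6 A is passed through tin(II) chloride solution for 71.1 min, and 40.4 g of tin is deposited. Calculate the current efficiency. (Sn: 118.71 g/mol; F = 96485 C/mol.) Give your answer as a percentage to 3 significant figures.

Q = 20.6 × 4266 = 87880 C
n(e⁻) = 87880 / 96485 = 0.9108 mol
Sn²⁺ + 2e⁻ → Sn, so theoretical n(Sn) = 0.4554 mol → 54.06 g
Efficiency = 40.4 / 54.06 = 0.7473 = 74.7%

74.7%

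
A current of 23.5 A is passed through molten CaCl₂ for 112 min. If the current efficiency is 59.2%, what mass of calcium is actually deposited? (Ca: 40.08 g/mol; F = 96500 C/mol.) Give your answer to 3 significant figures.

19.4 g

Q = 23.5 × 6720 = 1.579×10^5 C
n(e⁻) = 1.579×10^5 / 96500 = 1.636 mol
Ca²⁺ + 2e⁻ → Ca, so theoretical m(Ca) = 0.8180 × 40.08 = 32.79 g
Actual mass = 59.2% × 32.79 = 19.4 g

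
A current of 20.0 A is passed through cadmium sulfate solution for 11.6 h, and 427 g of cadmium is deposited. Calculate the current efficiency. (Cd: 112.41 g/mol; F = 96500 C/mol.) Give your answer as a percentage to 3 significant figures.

Q = 20.0 × 41760 = 8.352×10^5 C
n(e⁻) = 8.352×10^5 / 96500 = 8.655 mol
Cd²⁺ + 2e⁻ → Cd, so theoretical n(Cd) = 4.328 mol → 486.5 g
Efficiency = 427 / 486.5 = 0.8777 = 87.8%

87.8%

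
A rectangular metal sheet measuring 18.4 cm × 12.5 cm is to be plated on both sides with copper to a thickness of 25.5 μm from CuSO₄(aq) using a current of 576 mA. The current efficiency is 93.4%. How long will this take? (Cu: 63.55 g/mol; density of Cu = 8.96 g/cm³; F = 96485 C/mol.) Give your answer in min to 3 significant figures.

Plated area = 2 × 18.4 × 12.5 = 460.0 cm²
Volume = 460.0 × 25.5×10⁻⁴ cm = 1.173 cm³
m(Cu) = 1.173 × 8.96 = 10.51 g
n(Cu) = 10.51 / 63.55 = 0.1654 mol; n(e⁻) = 2 × 0.1654 = 0.3308 mol
Q = 0.3308 × 96485 / 0.934 = 34170 C
t = 34170 / 0.576 = 59320 s = 989 min

989 min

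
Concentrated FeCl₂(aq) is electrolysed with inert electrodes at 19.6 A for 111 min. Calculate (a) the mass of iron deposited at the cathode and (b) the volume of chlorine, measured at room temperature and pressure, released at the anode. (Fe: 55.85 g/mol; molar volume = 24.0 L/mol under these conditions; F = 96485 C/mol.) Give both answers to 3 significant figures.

37.8 g Fe; 16.2 L Cl₂

Q = 19.6 × 6660 = 1.305×10^5 C; n(e⁻) = 1.305×10^5 / 96485 = 1.353 mol
Cathode: Fe²⁺ + 2e⁻ → Fe → n(Fe) = 1.353/2 = 0.6765 mol → 37.8 g
Anode: 2Cl⁻ → Cl₂ + 2e⁻ → n(Cl₂) = 1.353/2 = 0.6765 mol → 16.2 L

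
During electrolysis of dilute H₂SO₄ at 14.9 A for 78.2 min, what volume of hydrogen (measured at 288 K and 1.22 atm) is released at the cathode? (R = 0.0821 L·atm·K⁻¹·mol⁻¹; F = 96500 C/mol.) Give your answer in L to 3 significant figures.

Q = 14.9 A × 4692 s = 69910 C
Moles of electrons = 69910 / 96500 = 0.7245 mol
2H⁺ + 2e⁻ → H₂, so n(H₂) = 0.7245 / 2 = 0.3623 mol
V = nRT/P = 0.3623 × 0.0821 × 288 / 1.22 = 7.022 L

7.02 L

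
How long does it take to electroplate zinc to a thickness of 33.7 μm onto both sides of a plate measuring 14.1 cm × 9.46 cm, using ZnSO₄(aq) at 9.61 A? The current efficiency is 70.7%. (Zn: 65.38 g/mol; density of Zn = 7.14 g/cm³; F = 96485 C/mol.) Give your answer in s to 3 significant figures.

Plated area = 2 × 14.1 × 9.46 = 266.8 cm²
Volume = 266.8 × 33.7×10⁻⁴ cm = 0.8991 cm³
m(Zn) = 0.8991 × 7.14 = 6.420 g
n(Zn) = 6.420 / 65.38 = 0.09820 mol; n(e⁻) = 2 × 0.09820 = 0.1964 mol
Q = 0.1964 × 96485 / 0.707 = 26800 C
t = 26800 / 9.61 = 2789 s

2790 s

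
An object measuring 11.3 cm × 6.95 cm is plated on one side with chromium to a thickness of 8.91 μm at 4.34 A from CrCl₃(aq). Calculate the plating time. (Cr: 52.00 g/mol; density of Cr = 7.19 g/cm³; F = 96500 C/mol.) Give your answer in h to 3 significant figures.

Plated area = 11.3 × 6.95 = 78.54 cm²
Volume = 78.54 × 8.91×10⁻⁴ cm = 0.06998 cm³
m(Cr) = 0.06998 × 7.19 = 0.5032 g
n(Cr) = 0.5032 / 52.00 = 0.009677 mol; n(e⁻) = 3 × 0.009677 = 0.02903 mol
Q = 0.02903 × 96500 = 2801 C
t = 2801 / 4.34 = 645.4 s = 0.179 h

0.179 h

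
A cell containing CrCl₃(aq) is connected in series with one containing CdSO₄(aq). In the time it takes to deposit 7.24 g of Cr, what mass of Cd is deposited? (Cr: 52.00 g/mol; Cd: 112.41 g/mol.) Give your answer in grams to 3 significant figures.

n(Cr) = 7.24 / 52.00 = 0.1392 mol
Cr³⁺ + 3e⁻ → Cr, so n(e⁻) = 3 × 0.1392 = 0.4176 mol
The cells are in series, so the same charge (and hence the same n(e⁻) = 0.4176 mol) passes through both.
Cd²⁺ + 2e⁻ → Cd, so n(Cd) = 0.4176 / 2 = 0.2088 mol
m(Cd) = 0.2088 × 112.41 = 23.5 g

23.5 g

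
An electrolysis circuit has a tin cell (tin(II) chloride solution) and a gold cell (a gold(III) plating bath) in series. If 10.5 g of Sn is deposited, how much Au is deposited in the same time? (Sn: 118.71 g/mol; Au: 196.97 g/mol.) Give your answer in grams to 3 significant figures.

11.6 g

n(Sn) = 10.5 / 118.71 = 0.08845 mol
Sn²⁺ + 2e⁻ → Sn, so n(e⁻) = 2 × 0.08845 = 0.1769 mol
In series, the same 0.1769 mol of electrons flows through the second cell.
Au³⁺ + 3e⁻ → Au, so n(Au) = 0.1769 / 3 = 0.05897 mol
m(Au) = 0.05897 × 196.97 = 11.6 g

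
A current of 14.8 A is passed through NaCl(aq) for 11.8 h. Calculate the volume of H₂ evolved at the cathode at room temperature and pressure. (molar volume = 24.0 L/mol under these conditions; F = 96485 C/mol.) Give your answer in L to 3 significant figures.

78.2 L

Charge passed = 14.8 × 42480 = 6.287×10^5 C
Moles of electrons = 6.287×10^5 / 96485 = 6.516 mol
2H⁺ + 2e⁻ → H₂, so n(H₂) = 6.516 / 2 = 3.258 mol
V = 3.258 × 24.0 = 78.19 L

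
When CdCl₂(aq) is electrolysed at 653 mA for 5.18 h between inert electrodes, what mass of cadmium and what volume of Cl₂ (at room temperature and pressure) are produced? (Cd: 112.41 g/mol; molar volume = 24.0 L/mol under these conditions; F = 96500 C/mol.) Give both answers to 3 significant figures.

7.09 g Cd; 1.51 L Cl₂

Q = 0.653 × 18648 = 12180 C; n(e⁻) = 12180 / 96500 = 0.1262 mol
Cathode: Cd²⁺ + 2e⁻ → Cd → n(Cd) = 0.1262/2 = 0.06310 mol → 7.09 g
Anode: 2Cl⁻ → Cl₂ + 2e⁻ → n(Cl₂) = 0.1262/2 = 0.06310 mol → 1.51 L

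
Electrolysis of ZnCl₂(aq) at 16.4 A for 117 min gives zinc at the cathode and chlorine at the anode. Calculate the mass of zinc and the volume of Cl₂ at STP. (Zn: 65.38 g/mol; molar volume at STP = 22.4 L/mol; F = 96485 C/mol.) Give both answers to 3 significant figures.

Q = 16.4 × 7020 = 1.151×10^5 C; n(e⁻) = 1.151×10^5 / 96485 = 1.193 mol
Cathode: Zn²⁺ + 2e⁻ → Zn → n(Zn) = 1.193/2 = 0.5965 mol → 39.0 g
Anode: 2Cl⁻ → Cl₂ + 2e⁻ → n(Cl₂) = 1.193/2 = 0.5965 mol → 13.4 L

39.0 g Zn; 13.4 L Cl₂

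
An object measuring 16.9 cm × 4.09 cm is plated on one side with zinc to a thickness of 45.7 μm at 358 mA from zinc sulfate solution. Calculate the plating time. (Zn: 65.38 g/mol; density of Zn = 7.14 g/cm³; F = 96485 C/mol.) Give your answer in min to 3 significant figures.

Plated area = 16.9 × 4.09 = 69.12 cm²
Volume = 69.12 × 45.7×10⁻⁴ cm = 0.3159 cm³
m(Zn) = 0.3159 × 7.14 = 2.256 g
n(Zn) = 2.256 / 65.38 = 0.03451 mol; n(e⁻) = 2 × 0.03451 = 0.06902 mol
Q = 0.06902 × 96485 = 6659 C
t = 6659 / 0.358 = 18600 s = 310 min

310 min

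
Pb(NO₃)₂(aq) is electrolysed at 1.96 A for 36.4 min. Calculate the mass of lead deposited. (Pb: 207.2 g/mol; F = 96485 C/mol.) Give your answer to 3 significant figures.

Q = It = 1.96 × 2184 = 4281 C
Moles of electrons = 4281 / 96485 = 0.04437 mol
Pb²⁺ + 2e⁻ → Pb, so n(Pb) = 0.04437 / 2 = 0.02219 mol
m = 0.02219 × 207.2 = 4.60 g

4.60 g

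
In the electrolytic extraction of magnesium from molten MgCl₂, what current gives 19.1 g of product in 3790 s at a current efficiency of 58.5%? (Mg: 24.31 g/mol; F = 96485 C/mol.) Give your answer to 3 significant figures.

68.4 A

n(Mg) = 19.1 / 24.31 = 0.7857 mol
Mg²⁺ + 2e⁻ → Mg, so n(e⁻) = 2 × 0.7857 = 1.571 mol
Q = 1.571 × 96485 / 0.585 = 2.591×10^5 C
I = Q / t = 2.591×10^5 / 3790 s = 68.4 A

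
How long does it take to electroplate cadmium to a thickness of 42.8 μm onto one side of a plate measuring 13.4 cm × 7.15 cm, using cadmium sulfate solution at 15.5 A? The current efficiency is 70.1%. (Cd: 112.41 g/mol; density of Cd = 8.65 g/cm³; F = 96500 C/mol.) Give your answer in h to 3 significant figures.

0.156 h

Plated area = 13.4 × 7.15 = 95.81 cm²
Volume = 95.81 × 42.8×10⁻⁴ cm = 0.4101 cm³
m(Cd) = 0.4101 × 8.65 = 3.547 g
n(Cd) = 3.547 / 112.41 = 0.03155 mol; n(e⁻) = 2 × 0.03155 = 0.06310 mol
Q = 0.06310 × 96500 / 0.701 = 8686 C
t = 8686 / 15.5 = 560.4 s = 0.156 h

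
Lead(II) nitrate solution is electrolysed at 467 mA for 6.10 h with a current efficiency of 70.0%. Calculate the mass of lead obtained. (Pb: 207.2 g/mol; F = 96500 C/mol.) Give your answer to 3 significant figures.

Q = 0.467 × 21960 = 10260 C
n(e⁻) = 10260 / 96500 = 0.1063 mol
Pb²⁺ + 2e⁻ → Pb, so theoretical m(Pb) = 0.05315 × 207.2 = 11.01 g
Actual mass = 70.0% × 11.01 = 7.71 g

7.71 g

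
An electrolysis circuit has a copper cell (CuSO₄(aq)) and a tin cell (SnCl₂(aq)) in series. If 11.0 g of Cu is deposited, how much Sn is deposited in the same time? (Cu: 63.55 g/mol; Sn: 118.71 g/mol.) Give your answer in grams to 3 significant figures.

20.5 g

n(Cu) = 11.0 / 63.55 = 0.1731 mol
Cu²⁺ + 2e⁻ → Cu, so n(e⁻) = 2 × 0.1731 = 0.3462 mol
Since the cells are in series, n(e⁻) in the Sn cell is also 0.3462 mol.
Sn²⁺ + 2e⁻ → Sn, so n(Sn) = 0.3462 / 2 = 0.1731 mol
m(Sn) = 0.1731 × 118.71 = 20.5 g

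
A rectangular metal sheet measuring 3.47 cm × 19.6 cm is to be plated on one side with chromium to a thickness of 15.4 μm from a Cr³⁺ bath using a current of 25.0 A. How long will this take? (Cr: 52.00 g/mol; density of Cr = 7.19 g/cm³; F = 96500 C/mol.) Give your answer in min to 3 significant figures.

Plated area = 3.47 × 19.6 = 68.01 cm²
Volume = 68.01 × 15.4×10⁻⁴ cm = 0.1047 cm³
m(Cr) = 0.1047 × 7.19 = 0.7528 g
n(Cr) = 0.7528 / 52.00 = 0.01448 mol; n(e⁻) = 3 × 0.01448 = 0.04344 mol
Q = 0.04344 × 96500 = 4192 C
t = 4192 / 25.0 = 167.7 s = 2.80 min

2.80 min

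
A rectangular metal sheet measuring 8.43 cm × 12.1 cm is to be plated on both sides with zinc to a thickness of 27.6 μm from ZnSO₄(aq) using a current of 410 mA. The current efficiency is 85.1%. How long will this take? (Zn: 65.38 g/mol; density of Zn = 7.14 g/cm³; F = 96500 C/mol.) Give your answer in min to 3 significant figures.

Plated area = 2 × 8.43 × 12.1 = 204.0 cm²
Volume = 204.0 × 27.6×10⁻⁴ cm = 0.5630 cm³
m(Zn) = 0.5630 × 7.14 = 4.020 g
n(Zn) = 4.020 / 65.38 = 0.06149 mol; n(e⁻) = 2 × 0.06149 = 0.1230 mol
Q = 0.1230 × 96500 / 0.851 = 13950 C
t = 13950 / 0.410 = 34020 s = 567 min

567 min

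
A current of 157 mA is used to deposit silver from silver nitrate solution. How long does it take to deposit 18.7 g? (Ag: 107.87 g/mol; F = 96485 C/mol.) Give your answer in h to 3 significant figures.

n(Ag) = 18.7 / 107.87 = 0.1734 mol
Ag⁺ + e⁻ → Ag, so n(e⁻) = 0.1734 mol
Q = 0.1734 × 96485 = 16730 C
t = Q / I = 16730 / 0.157 = 1.066×10^5 s = 29.6 h

29.6 h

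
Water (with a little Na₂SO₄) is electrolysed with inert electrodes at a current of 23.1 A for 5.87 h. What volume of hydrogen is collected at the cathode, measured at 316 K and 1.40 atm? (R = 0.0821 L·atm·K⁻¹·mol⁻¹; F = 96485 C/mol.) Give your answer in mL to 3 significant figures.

46900 mL

Charge passed = 23.1 × 21132 = 4.881×10^5 C
Moles of electrons = 4.881×10^5 / 96485 = 5.059 mol
2H⁺ + 2e⁻ → H₂, so n(H₂) = 5.059 / 2 = 2.530 mol
V = nRT/P = 2.530 × 0.0821 × 316 / 1.40 = 46.88 L
= 46900 mL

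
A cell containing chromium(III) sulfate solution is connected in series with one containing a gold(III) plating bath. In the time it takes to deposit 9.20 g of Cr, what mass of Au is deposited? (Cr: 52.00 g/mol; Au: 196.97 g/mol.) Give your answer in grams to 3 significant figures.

n(Cr) = 9.20 / 52.00 = 0.1769 mol
Cr³⁺ + 3e⁻ → Cr, so n(e⁻) = 3 × 0.1769 = 0.5307 mol
Same current for the same time ⇒ same n(e⁻) = 0.5307 mol in both cells.
Au³⁺ + 3e⁻ → Au, so n(Au) = 0.5307 / 3 = 0.1769 mol
m(Au) = 0.1769 × 196.97 = 34.8 g

34.8 g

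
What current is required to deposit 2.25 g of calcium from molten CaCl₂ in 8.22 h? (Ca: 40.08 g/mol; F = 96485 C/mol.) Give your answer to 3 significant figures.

0.366 A

n(Ca) = 2.25 / 40.08 = 0.05614 mol
Ca²⁺ + 2e⁻ → Ca, so n(e⁻) = 2 × 0.05614 = 0.1123 mol
Q = 0.1123 × 96485 = 10840 C
I = Q / t = 10840 / 29592 s = 0.366 A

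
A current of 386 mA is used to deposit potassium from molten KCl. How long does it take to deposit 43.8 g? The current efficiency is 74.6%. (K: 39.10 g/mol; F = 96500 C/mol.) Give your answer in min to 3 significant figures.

6260 min

n(K) = 43.8 / 39.10 = 1.120 mol
K⁺ + e⁻ → K, so n(e⁻) = 1.120 mol
Q = 1.120 × 96500 / 0.746 = 1.449×10^5 C
t = Q / I = 1.449×10^5 / 0.386 = 3.754×10^5 s = 6260 min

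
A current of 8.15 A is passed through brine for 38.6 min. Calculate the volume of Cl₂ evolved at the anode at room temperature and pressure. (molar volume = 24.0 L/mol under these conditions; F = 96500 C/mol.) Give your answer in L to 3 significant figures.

Q = 8.15 A × 2316 s = 18880 C
Moles of electrons = 18880 / 96500 = 0.1956 mol
2Cl⁻ → Cl₂ + 2e⁻, so n(Cl₂) = 0.1956 / 2 = 0.09780 mol
V = 0.09780 × 24.0 = 2.347 L

2.35 L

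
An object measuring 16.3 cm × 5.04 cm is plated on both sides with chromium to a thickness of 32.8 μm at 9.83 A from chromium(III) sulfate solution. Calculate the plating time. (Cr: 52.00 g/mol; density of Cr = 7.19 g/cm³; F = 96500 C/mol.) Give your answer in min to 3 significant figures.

Plated area = 2 × 16.3 × 5.04 = 164.3 cm²
Volume = 164.3 × 32.8×10⁻⁴ cm = 0.5389 cm³
m(Cr) = 0.5389 × 7.19 = 3.875 g
n(Cr) = 3.875 / 52.00 = 0.07452 mol; n(e⁻) = 3 × 0.07452 = 0.2236 mol
Q = 0.2236 × 96500 = 21580 C
t = 21580 / 9.83 = 2195 s = 36.6 min

36.6 min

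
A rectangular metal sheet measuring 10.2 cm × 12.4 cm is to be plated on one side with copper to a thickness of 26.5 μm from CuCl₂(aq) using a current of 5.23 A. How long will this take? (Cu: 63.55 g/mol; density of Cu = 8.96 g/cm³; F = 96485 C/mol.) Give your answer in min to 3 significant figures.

29.1 min

Plated area = 10.2 × 12.4 = 126.5 cm²
Volume = 126.5 × 26.5×10⁻⁴ cm = 0.3352 cm³
m(Cu) = 0.3352 × 8.96 = 3.003 g
n(Cu) = 3.003 / 63.55 = 0.04725 mol; n(e⁻) = 2 × 0.04725 = 0.09450 mol
Q = 0.09450 × 96485 = 9118 C
t = 9118 / 5.23 = 1743 s = 29.1 min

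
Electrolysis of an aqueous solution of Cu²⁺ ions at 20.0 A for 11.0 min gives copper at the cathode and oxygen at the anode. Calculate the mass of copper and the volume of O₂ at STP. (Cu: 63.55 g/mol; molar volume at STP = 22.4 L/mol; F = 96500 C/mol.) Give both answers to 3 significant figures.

4.35 g Cu; 0.766 L O₂

Q = 20.0 × 660 = 13200 C; n(e⁻) = 13200 / 96500 = 0.1368 mol
Cathode: Cu²⁺ + 2e⁻ → Cu → n(Cu) = 0.1368/2 = 0.06840 mol → 4.35 g
Anode: 2H₂O → O₂ + 4H⁺ + 4e⁻ → n(O₂) = 0.1368/4 = 0.03420 mol → 0.766 L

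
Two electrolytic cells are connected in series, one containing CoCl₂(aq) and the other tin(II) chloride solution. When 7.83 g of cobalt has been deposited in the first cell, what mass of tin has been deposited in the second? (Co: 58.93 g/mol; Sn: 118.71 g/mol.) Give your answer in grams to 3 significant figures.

n(Co) = 7.83 / 58.93 = 0.1329 mol
Co²⁺ + 2e⁻ → Co, so n(e⁻) = 2 × 0.1329 = 0.2658 mol
Since the cells are in series, n(e⁻) in the Sn cell is also 0.2658 mol.
Sn²⁺ + 2e⁻ → Sn, so n(Sn) = 0.2658 / 2 = 0.1329 mol
m(Sn) = 0.1329 × 118.71 = 15.8 g

15.8 g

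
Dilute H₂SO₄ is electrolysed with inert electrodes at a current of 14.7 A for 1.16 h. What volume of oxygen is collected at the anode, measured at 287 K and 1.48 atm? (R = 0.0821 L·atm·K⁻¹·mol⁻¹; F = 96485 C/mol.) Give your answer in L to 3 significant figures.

2.53 L

Charge passed = 14.7 × 4176 = 61390 C
n(e⁻) = 61390 / 96485 = 0.6363 mol
2H₂O → O₂ + 4H⁺ + 4e⁻, so n(O₂) = 0.6363 / 4 = 0.1591 mol
V = nRT/P = 0.1591 × 0.0821 × 287 / 1.48 = 2.533 L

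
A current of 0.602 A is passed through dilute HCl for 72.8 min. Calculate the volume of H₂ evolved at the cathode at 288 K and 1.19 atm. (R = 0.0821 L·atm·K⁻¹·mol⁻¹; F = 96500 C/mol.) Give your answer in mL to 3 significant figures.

271 mL

Charge passed = 0.602 × 4368 = 2630 C
n(e⁻) = Q/F = 2630/96500 = 0.02725 mol
2H⁺ + 2e⁻ → H₂, so n(H₂) = 0.02725 / 2 = 0.01363 mol
V = nRT/P = 0.01363 × 0.0821 × 288 / 1.19 = 0.2708 L
= 271 mL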